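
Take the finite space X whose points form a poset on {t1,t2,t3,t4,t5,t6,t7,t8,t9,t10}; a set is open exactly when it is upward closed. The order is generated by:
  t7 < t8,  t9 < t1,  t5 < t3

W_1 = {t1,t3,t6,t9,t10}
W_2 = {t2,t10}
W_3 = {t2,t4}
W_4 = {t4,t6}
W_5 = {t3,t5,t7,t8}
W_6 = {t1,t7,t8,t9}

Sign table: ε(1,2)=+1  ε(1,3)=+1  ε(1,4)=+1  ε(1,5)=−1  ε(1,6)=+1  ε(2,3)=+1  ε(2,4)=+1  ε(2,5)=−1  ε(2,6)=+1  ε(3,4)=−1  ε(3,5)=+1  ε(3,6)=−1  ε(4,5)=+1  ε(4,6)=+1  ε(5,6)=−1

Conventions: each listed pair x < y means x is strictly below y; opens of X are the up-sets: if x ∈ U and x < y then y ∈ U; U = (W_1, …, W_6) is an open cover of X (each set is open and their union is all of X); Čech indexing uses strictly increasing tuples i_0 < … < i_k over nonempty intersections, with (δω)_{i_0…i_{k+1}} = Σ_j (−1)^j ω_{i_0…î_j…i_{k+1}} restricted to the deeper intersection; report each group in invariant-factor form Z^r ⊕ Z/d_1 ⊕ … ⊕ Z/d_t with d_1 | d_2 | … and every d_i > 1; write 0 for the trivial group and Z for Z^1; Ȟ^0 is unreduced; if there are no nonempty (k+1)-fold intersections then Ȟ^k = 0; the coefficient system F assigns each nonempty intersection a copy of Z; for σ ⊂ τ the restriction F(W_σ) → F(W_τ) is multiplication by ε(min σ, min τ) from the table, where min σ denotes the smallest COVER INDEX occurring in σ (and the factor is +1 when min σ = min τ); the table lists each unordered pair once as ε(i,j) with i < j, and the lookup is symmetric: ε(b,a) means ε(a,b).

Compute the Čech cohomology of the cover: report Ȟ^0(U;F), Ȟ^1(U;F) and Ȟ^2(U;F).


nerve of the cover:
  W12={t10} W14={t6} W15={t3} W16={t1,t9} W23={t2} W34={t4} W56={t7,t8}
C dims 6,7; δ0: rk 6, SNF 1^5·2
Ȟ^0 = (6 − 6) − 0 = 0, so Ȟ^0 ≅ 0
Ȟ^1 = (7 − 0) − 6 = 1 plus torsion [2], so Ȟ^1 ≅ Z ⊕ Z/2
Ȟ^2 = (0 − 0) − 0 = 0, so Ȟ^2 ≅ 0

Ȟ^0 = 0,  Ȟ^1 = Z ⊕ Z/2,  Ȟ^2 = 0


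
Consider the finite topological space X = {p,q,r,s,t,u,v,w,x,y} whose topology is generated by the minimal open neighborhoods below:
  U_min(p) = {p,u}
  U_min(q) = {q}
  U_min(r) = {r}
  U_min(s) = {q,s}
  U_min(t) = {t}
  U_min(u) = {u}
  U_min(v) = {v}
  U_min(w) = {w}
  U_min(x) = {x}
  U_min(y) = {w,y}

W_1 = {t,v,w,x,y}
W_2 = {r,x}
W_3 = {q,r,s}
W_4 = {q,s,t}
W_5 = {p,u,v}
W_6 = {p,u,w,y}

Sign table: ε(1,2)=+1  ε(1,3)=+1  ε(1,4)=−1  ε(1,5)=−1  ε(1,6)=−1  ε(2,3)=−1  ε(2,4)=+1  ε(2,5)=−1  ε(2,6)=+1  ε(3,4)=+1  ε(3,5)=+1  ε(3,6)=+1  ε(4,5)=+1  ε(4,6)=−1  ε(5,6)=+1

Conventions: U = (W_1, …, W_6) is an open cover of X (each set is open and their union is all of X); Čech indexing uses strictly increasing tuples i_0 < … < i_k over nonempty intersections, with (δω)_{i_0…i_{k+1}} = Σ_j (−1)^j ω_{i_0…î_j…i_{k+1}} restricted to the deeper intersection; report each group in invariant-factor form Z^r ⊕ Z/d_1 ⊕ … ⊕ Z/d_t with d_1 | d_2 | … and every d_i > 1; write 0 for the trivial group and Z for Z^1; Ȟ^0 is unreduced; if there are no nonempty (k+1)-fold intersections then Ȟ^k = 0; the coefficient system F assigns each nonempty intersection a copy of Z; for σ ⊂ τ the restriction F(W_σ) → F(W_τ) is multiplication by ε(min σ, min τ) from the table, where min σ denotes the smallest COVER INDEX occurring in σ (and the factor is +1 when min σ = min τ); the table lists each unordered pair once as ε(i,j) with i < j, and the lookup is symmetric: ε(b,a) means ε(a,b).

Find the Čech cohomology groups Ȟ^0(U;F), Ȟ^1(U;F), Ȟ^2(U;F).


Ȟ^0 ≅ Z; Ȟ^1 ≅ Z^2; Ȟ^2 ≅ 0

nonempty intersections:
  W12={x} W14={t} W15={v} W16={w,y} W23={r} W34={q,s} W56={p,u}
C dims 6,7; δ0: rk 5, SNF 1^5
Ȟ^0: (6−5)−0=1 ⇒ Z
Ȟ^1: (7−0)−5=2 ⇒ Z^2
Ȟ^2: (0−0)−0=0 ⇒ 0


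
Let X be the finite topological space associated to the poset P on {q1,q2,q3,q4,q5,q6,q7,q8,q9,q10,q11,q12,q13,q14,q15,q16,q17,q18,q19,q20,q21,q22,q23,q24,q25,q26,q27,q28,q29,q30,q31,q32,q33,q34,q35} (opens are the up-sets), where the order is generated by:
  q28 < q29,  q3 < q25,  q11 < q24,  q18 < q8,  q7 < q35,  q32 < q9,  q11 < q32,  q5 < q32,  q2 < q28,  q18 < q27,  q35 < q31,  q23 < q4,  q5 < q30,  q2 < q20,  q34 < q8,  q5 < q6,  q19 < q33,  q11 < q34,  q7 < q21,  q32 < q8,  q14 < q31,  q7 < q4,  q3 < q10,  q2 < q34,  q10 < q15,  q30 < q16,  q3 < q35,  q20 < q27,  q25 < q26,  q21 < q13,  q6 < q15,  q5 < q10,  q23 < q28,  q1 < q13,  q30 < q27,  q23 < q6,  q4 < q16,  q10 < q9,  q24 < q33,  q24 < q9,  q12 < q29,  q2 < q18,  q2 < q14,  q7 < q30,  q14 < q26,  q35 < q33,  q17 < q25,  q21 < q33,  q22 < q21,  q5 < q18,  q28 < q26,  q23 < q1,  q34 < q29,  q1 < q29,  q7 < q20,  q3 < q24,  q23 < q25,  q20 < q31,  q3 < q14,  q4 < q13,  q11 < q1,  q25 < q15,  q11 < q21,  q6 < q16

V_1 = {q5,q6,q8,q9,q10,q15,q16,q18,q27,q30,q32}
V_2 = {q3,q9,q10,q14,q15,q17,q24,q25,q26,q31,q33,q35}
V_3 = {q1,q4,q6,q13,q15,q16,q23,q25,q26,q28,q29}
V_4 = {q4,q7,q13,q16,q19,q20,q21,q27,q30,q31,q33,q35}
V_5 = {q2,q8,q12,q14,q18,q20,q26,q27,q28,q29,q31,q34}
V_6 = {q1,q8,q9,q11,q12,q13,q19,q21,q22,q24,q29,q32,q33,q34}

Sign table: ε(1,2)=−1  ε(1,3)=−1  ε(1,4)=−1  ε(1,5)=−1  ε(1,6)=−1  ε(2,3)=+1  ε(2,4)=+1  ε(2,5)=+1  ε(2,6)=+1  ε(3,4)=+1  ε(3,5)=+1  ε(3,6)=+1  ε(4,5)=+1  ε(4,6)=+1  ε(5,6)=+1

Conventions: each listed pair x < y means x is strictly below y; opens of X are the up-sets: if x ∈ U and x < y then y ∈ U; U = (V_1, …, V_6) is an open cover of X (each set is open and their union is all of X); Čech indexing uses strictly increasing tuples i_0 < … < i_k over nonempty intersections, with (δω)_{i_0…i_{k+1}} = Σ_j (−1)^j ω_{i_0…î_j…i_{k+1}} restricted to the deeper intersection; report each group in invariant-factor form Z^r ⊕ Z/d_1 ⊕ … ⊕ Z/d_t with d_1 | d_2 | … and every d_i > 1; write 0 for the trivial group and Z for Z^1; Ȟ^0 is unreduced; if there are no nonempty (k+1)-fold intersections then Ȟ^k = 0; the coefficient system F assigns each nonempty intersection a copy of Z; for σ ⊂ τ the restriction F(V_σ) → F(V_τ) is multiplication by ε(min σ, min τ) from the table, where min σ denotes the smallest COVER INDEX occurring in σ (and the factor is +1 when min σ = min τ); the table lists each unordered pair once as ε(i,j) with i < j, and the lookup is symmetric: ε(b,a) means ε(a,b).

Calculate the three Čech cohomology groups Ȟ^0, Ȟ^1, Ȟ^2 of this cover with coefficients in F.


Ȟ^0 = Z; Ȟ^1 = 0; Ȟ^2 = Z/2

nerve simplices:
  V12={q9,q10,q15} V13={q6,q15,q16} V14={q16,q27,q30} V15={q8,q18,q27} V16={q8,q9,q32} V23={q15,q25,q26} V24={q31,q33,q35} V25={q14,q26,q31} V26={q9,q24,q33} V34={q4,q13,q16} V35={q26,q28,q29} V36={q1,q13,q29} V45={q20,q27,q31} V46={q13,q19,q21,q33} V56={q8,q12,q29,q34}
  V123={q15} V126={q9} V134={q16} V145={q27} V156={q8} V235={q26} V245={q31} V246={q33} V346={q13} V356={q29}
C dims 6,15,10; δ0: rk 5, SNF 1^5; δ1: rk 10, SNF 1^9·2
degree 0: 6−5−0 = 1 → Ȟ^0 ≅ Z
degree 1: 15−10−5 = 0 → Ȟ^1 ≅ 0
degree 2: 10−0−10 = 0 plus torsion [2] → Ȟ^2 ≅ Z/2


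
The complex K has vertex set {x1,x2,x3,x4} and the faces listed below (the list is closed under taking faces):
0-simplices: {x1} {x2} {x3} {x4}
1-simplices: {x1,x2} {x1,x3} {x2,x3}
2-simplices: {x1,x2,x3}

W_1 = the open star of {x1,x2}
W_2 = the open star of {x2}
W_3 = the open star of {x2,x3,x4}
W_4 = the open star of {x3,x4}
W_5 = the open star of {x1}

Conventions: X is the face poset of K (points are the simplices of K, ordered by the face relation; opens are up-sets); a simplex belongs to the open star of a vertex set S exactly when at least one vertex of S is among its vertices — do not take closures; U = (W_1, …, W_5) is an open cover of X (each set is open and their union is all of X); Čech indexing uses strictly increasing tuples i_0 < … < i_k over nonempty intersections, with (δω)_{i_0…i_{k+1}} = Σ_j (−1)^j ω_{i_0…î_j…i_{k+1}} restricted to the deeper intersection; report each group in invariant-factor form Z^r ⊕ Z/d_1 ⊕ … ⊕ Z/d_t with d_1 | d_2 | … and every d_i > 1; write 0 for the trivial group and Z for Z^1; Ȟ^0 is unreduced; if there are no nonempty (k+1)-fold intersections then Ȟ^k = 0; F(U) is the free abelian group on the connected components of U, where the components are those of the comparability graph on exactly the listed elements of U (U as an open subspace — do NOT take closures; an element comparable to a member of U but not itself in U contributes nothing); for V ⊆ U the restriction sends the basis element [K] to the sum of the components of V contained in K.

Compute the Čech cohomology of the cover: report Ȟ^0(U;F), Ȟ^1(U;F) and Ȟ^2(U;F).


nerve simplices:
  W1={{x1},{x2},{x1,x2},{x1,x3},{x2,x3},{x1,x2,x3}} W2={{x2},{x1,x2},{x2,x3},{x1,x2,x3}} W3={{x2},{x3},{x4},{x1,x2},{x1,x3},{x2,x3},{x1,x2,x3}} W4={{x3},{x4},{x1,x3},{x2,x3},{x1,x2,x3}} W5={{x1},{x1,x2},{x1,x3},{x1,x2,x3}}
  W12={{x2},{x1,x2},{x2,x3},{x1,x2,x3}} W13={{x2},{x1,x2},{x1,x3},{x2,x3},{x1,x2,x3}} W14={{x1,x3},{x2,x3},{x1,x2,x3}} W15={{x1},{x1,x2},{x1,x3},{x1,x2,x3}} W23={{x2},{x1,x2},{x2,x3},{x1,x2,x3}} W24={{x2,x3},{x1,x2,x3}} W25={{x1,x2},{x1,x2,x3}} W34={{x3},{x4},{x1,x3},{x2,x3},{x1,x2,x3}} W35={{x1,x2},{x1,x3},{x1,x2,x3}} W45={{x1,x3},{x1,x2,x3}}
  W123={{x2},{x1,x2},{x2,x3},{x1,x2,x3}} W124={{x2,x3},{x1,x2,x3}} W125={{x1,x2},{x1,x2,x3}} W134={{x1,x3},{x2,x3},{x1,x2,x3}} W135={{x1,x2},{x1,x3},{x1,x2,x3}} W145={{x1,x3},{x1,x2,x3}} W234={{x2,x3},{x1,x2,x3}} W235={{x1,x2},{x1,x2,x3}} W245={{x1,x2,x3}} W345={{x1,x3},{x1,x2,x3}}
  W1234={{x2,x3},{x1,x2,x3}} W1235={{x1,x2},{x1,x2,x3}} W1245={{x1,x2,x3}} W1345={{x1,x3},{x1,x2,x3}} W2345={{x1,x2,x3}}
  W12345={{x1,x2,x3}}
components per intersection:
  W1: {{x1},{x2},{x1,x2},{x1,x3},{x2,x3},{x1,x2,x3}}
  W2: {{x2},{x1,x2},{x2,x3},{x1,x2,x3}}
  W3: {{x2},{x3},{x1,x2},{x1,x3},{x2,x3},{x1,x2,x3}} {{x4}}
  W4: {{x3},{x1,x3},{x2,x3},{x1,x2,x3}} {{x4}}
  W5: {{x1},{x1,x2},{x1,x3},{x1,x2,x3}}
  W12: {{x2},{x1,x2},{x2,x3},{x1,x2,x3}}
  W13: {{x2},{x1,x2},{x1,x3},{x2,x3},{x1,x2,x3}}
  W14: {{x1,x3},{x2,x3},{x1,x2,x3}}
  W15: {{x1},{x1,x2},{x1,x3},{x1,x2,x3}}
  W23: {{x2},{x1,x2},{x2,x3},{x1,x2,x3}}
  W24: {{x2,x3},{x1,x2,x3}}
  W25: {{x1,x2},{x1,x2,x3}}
  W34: {{x3},{x1,x3},{x2,x3},{x1,x2,x3}} {{x4}}
  W35: {{x1,x2},{x1,x3},{x1,x2,x3}}
  W45: {{x1,x3},{x1,x2,x3}}
  W123: {{x2},{x1,x2},{x2,x3},{x1,x2,x3}}
  W124: {{x2,x3},{x1,x2,x3}}
  W125: {{x1,x2},{x1,x2,x3}}
  W134: {{x1,x3},{x2,x3},{x1,x2,x3}}
  W135: {{x1,x2},{x1,x3},{x1,x2,x3}}
  W145: {{x1,x3},{x1,x2,x3}}
  W234: {{x2,x3},{x1,x2,x3}}
  W235: {{x1,x2},{x1,x2,x3}}
  W245: {{x1,x2,x3}}
  W345: {{x1,x3},{x1,x2,x3}}
  W1234: {{x2,x3},{x1,x2,x3}}
  W1235: {{x1,x2},{x1,x2,x3}}
  W1245: {{x1,x2,x3}}
  W1345: {{x1,x3},{x1,x2,x3}}
  W2345: {{x1,x2,x3}}
  W12345: {{x1,x2,x3}}
C dims 7,11,10,5; δ0: rk 5, SNF 1^5; δ1: rk 6, SNF 1^6; δ2: rk 4, SNF 1^4
degree 0: 7−5−0 = 2 → Ȟ^0 ≅ Z^2
degree 1: 11−6−5 = 0 → Ȟ^1 ≅ 0
degree 2: 10−4−6 = 0 → Ȟ^2 ≅ 0

Ȟ^0 = Z^2; Ȟ^1 = 0; Ȟ^2 = 0


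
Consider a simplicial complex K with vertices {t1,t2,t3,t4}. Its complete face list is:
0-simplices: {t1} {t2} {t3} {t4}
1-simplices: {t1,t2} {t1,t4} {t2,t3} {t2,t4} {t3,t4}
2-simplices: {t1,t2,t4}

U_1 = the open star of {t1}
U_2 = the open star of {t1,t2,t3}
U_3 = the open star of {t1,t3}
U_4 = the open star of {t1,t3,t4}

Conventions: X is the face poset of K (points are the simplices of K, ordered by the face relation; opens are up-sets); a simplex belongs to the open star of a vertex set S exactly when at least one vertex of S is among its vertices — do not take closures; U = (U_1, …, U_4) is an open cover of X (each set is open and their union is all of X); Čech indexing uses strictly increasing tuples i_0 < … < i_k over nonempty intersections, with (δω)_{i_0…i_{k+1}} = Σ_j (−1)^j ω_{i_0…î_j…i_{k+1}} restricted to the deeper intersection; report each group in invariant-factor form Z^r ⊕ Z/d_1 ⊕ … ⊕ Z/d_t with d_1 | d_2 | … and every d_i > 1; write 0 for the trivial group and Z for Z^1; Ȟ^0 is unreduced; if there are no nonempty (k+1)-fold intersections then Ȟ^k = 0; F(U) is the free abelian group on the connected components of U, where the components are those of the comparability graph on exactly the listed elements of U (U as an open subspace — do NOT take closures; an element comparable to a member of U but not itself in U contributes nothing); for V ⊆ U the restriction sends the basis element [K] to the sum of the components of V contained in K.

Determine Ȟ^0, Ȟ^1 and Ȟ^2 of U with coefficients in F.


Ȟ^0 = Z, Ȟ^1 = Z, Ȟ^2 = 0

nerve simplices:
  U1={{t1},{t1,t2},{t1,t4},{t1,t2,t4}} U2={{t1},{t2},{t3},{t1,t2},{t1,t4},{t2,t3},{t2,t4},{t3,t4},{t1,t2,t4}} U3={{t1},{t3},{t1,t2},{t1,t4},{t2,t3},{t3,t4},{t1,t2,t4}} U4={{t1},{t3},{t4},{t1,t2},{t1,t4},{t2,t3},{t2,t4},{t3,t4},{t1,t2,t4}}
  U12={{t1},{t1,t2},{t1,t4},{t1,t2,t4}} U13={{t1},{t1,t2},{t1,t4},{t1,t2,t4}} U14={{t1},{t1,t2},{t1,t4},{t1,t2,t4}} U23={{t1},{t3},{t1,t2},{t1,t4},{t2,t3},{t3,t4},{t1,t2,t4}} U24={{t1},{t3},{t1,t2},{t1,t4},{t2,t3},{t2,t4},{t3,t4},{t1,t2,t4}} U34={{t1},{t3},{t1,t2},{t1,t4},{t2,t3},{t3,t4},{t1,t2,t4}}
  U123={{t1},{t1,t2},{t1,t4},{t1,t2,t4}} U124={{t1},{t1,t2},{t1,t4},{t1,t2,t4}} U134={{t1},{t1,t2},{t1,t4},{t1,t2,t4}} U234={{t1},{t3},{t1,t2},{t1,t4},{t2,t3},{t3,t4},{t1,t2,t4}}
  U1234={{t1},{t1,t2},{t1,t4},{t1,t2,t4}}
components per intersection:
  U1: {{t1},{t1,t2},{t1,t4},{t1,t2,t4}}
  U2: {{t1},{t2},{t3},{t1,t2},{t1,t4},{t2,t3},{t2,t4},{t3,t4},{t1,t2,t4}}
  U3: {{t1},{t1,t2},{t1,t4},{t1,t2,t4}} {{t3},{t2,t3},{t3,t4}}
  U4: {{t1},{t3},{t4},{t1,t2},{t1,t4},{t2,t3},{t2,t4},{t3,t4},{t1,t2,t4}}
  U12: {{t1},{t1,t2},{t1,t4},{t1,t2,t4}}
  U13: {{t1},{t1,t2},{t1,t4},{t1,t2,t4}}
  U14: {{t1},{t1,t2},{t1,t4},{t1,t2,t4}}
  U23: {{t1},{t1,t2},{t1,t4},{t1,t2,t4}} {{t3},{t2,t3},{t3,t4}}
  U24: {{t1},{t1,t2},{t1,t4},{t2,t4},{t1,t2,t4}} {{t3},{t2,t3},{t3,t4}}
  U34: {{t1},{t1,t2},{t1,t4},{t1,t2,t4}} {{t3},{t2,t3},{t3,t4}}
  U123: {{t1},{t1,t2},{t1,t4},{t1,t2,t4}}
  U124: {{t1},{t1,t2},{t1,t4},{t1,t2,t4}}
  U134: {{t1},{t1,t2},{t1,t4},{t1,t2,t4}}
  U234: {{t1},{t1,t2},{t1,t4},{t1,t2,t4}} {{t3},{t2,t3},{t3,t4}}
  U1234: {{t1},{t1,t2},{t1,t4},{t1,t2,t4}}
C dims 5,9,5,1; δ0: rk 4, SNF 1^4; δ1: rk 4, SNF 1^4; δ2: rk 1, SNF 1^1
degree 0: 5−4−0 = 1 → Ȟ^0 ≅ Z
degree 1: 9−4−4 = 1 → Ȟ^1 ≅ Z
degree 2: 5−1−4 = 0 → Ȟ^2 ≅ 0


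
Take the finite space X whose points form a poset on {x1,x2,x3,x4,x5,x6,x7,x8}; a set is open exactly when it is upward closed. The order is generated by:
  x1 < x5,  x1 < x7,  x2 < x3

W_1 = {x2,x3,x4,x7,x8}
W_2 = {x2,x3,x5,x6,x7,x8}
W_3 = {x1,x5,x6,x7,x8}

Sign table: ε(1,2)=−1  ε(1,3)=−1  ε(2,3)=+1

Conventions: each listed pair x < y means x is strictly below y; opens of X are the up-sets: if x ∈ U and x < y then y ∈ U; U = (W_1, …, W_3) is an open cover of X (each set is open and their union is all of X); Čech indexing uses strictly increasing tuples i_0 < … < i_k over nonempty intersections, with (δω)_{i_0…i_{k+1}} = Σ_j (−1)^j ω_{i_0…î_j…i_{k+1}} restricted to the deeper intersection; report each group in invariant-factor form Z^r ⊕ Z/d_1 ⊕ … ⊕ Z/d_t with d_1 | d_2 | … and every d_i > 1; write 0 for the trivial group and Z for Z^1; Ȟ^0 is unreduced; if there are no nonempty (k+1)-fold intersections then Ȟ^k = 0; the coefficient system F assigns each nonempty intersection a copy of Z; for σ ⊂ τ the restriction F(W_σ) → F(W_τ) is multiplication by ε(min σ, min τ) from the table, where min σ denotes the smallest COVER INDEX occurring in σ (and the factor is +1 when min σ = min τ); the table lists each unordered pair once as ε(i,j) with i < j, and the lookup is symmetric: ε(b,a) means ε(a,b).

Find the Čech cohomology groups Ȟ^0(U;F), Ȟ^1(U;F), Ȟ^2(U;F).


Ȟ^0 = Z, Ȟ^1 = 0, Ȟ^2 = 0

intersection data:
  W12={x2,x3,x7,x8} W13={x7,x8} W23={x5,x6,x7,x8}
  W123={x7,x8}
C dims 3,3,1; δ0: rk 2, SNF 1^2; δ1: rk 1, SNF 1^1
Ȟ^0 = (3 − 2) − 0 = 1, so Ȟ^0 ≅ Z
Ȟ^1 = (3 − 1) − 2 = 0, so Ȟ^1 ≅ 0
Ȟ^2 = (1 − 0) − 1 = 0, so Ȟ^2 ≅ 0


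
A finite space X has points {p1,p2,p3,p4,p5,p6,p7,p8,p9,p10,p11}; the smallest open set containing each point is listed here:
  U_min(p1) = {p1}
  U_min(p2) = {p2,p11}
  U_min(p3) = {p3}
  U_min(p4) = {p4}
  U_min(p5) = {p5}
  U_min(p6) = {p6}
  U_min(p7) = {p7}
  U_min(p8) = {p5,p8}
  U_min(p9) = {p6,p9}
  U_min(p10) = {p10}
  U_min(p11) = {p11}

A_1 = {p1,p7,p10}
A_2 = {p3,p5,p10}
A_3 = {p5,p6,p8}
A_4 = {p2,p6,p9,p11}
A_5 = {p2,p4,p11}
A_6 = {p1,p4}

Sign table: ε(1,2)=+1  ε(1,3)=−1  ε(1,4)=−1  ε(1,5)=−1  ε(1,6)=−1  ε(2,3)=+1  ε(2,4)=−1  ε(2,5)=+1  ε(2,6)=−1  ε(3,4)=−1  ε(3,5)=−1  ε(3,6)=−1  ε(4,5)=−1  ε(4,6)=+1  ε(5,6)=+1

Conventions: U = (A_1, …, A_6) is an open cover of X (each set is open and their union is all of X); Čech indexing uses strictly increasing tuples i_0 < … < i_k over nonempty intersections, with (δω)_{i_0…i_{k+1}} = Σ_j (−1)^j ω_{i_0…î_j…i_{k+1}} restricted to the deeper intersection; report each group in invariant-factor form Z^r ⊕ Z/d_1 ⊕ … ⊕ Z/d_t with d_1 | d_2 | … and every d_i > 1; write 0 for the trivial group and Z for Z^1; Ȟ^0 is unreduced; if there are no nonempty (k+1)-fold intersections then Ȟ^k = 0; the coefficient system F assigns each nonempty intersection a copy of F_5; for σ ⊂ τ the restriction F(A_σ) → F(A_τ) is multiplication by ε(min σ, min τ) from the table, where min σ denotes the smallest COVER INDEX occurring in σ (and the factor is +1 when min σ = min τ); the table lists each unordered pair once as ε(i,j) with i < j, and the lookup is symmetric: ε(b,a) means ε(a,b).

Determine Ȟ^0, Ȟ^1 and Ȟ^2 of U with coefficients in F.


Ȟ^0 ≅ 0; Ȟ^1 ≅ 0; Ȟ^2 ≅ 0

intersection data:
  A12={p10} A16={p1} A23={p5} A34={p6} A45={p2,p11} A56={p4}
C dims 6,6; δ0: rk_F5 6
Ȟ^0 = (6 − 6) − 0 = 0, so Ȟ^0 ≅ 0
Ȟ^1 = (6 − 0) − 6 = 0, so Ȟ^1 ≅ 0
Ȟ^2 = (0 − 0) − 0 = 0, so Ȟ^2 ≅ 0


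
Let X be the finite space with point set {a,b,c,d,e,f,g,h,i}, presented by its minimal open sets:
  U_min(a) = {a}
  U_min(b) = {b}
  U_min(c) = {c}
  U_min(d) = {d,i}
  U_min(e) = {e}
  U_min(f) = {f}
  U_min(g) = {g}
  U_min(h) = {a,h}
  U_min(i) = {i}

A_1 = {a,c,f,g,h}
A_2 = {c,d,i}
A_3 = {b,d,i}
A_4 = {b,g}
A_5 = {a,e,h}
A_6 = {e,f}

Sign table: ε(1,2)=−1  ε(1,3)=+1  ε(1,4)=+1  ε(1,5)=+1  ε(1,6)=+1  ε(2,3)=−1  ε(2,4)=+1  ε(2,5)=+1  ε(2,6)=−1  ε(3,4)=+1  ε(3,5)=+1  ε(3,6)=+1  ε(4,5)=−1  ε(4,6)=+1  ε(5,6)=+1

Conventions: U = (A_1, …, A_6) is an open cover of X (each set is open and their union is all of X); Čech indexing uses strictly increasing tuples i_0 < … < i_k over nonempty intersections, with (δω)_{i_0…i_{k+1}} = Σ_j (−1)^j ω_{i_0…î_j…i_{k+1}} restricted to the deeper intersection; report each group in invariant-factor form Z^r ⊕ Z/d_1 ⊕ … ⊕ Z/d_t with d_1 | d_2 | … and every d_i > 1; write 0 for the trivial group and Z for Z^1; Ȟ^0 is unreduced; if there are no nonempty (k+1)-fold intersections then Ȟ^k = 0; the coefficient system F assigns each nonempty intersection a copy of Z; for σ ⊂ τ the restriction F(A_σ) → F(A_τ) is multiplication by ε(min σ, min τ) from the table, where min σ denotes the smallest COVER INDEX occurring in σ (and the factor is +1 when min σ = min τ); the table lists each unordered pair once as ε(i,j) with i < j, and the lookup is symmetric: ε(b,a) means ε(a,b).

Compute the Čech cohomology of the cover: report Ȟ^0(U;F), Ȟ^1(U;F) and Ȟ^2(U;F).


nonempty intersections:
  A12={c} A14={g} A15={a,h} A16={f} A23={d,i} A34={b} A56={e}
C dims 6,7; δ0: rk 5, SNF 1^5
Ȟ^0: (6−5)−0=1 ⇒ Z
Ȟ^1: (7−0)−5=2 ⇒ Z^2
Ȟ^2: (0−0)−0=0 ⇒ 0

Ȟ^0 ≅ Z; Ȟ^1 ≅ Z^2; Ȟ^2 ≅ 0


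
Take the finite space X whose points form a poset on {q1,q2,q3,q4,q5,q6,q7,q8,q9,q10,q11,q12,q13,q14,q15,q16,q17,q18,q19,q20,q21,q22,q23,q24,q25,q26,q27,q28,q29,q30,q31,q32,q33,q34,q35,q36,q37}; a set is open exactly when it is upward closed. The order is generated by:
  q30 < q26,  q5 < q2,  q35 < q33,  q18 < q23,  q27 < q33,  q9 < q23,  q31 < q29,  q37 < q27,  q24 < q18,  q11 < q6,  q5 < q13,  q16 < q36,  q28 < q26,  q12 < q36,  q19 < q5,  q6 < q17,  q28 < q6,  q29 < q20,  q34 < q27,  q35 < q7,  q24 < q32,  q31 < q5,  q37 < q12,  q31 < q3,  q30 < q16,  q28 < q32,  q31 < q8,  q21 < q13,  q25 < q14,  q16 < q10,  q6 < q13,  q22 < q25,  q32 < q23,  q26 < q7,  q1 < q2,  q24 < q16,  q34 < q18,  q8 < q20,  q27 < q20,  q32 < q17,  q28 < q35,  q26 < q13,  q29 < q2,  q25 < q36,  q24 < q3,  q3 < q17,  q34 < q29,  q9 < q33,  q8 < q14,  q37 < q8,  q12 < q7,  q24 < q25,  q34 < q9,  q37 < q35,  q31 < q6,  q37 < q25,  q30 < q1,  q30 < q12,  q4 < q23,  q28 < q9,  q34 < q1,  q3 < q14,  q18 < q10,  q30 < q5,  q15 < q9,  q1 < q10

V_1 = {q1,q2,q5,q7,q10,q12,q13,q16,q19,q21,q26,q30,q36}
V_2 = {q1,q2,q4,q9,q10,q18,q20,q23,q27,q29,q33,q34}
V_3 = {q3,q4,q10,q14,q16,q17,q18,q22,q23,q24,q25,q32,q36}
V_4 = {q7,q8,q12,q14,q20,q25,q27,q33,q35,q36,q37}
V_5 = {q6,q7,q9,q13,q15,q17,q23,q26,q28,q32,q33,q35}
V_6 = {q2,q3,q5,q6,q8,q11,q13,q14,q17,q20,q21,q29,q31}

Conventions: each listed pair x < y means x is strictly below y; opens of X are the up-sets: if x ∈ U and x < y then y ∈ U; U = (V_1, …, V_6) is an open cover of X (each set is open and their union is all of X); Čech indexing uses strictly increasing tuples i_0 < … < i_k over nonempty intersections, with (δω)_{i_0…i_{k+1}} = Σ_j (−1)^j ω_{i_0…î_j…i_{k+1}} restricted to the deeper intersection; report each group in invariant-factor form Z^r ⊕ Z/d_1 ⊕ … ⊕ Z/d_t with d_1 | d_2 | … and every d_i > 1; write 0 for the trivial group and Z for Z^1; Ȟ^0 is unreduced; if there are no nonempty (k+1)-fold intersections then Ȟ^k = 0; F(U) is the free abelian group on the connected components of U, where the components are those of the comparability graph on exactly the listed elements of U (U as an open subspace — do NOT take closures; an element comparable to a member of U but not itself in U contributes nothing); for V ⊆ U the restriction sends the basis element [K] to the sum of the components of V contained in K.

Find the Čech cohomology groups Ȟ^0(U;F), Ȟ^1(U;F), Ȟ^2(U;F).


nonempty overlaps:
  V12={q1,q2,q10} V13={q10,q16,q36} V14={q7,q12,q36} V15={q7,q13,q26} V16={q2,q5,q13,q21} V23={q4,q10,q18,q23} V24={q20,q27,q33} V25={q9,q23,q33} V26={q2,q20,q29} V34={q14,q25,q36} V35={q17,q23,q32} V36={q3,q14,q17} V45={q7,q33,q35} V46={q8,q14,q20} V56={q6,q13,q17}
  V123={q10} V126={q2} V134={q36} V145={q7} V156={q13} V235={q23} V245={q33} V246={q20} V346={q14} V356={q17}
components per intersection:
  V1: {q1,q2,q5,q7,q10,q12,q13,q16,q19,q21,q26,q30,q36}
  V2: {q1,q2,q4,q9,q10,q18,q20,q23,q27,q29,q33,q34}
  V3: {q3,q4,q10,q14,q16,q17,q18,q22,q23,q24,q25,q32,q36}
  V4: {q7,q8,q12,q14,q20,q25,q27,q33,q35,q36,q37}
  V5: {q6,q7,q9,q13,q15,q17,q23,q26,q28,q32,q33,q35}
  V6: {q2,q3,q5,q6,q8,q11,q13,q14,q17,q20,q21,q29,q31}
  V12: {q1,q2,q10}
  V13: {q10,q16,q36}
  V14: {q7,q12,q36}
  V15: {q7,q13,q26}
  V16: {q2,q5,q13,q21}
  V23: {q4,q10,q18,q23}
  V24: {q20,q27,q33}
  V25: {q9,q23,q33}
  V26: {q2,q20,q29}
  V34: {q14,q25,q36}
  V35: {q17,q23,q32}
  V36: {q3,q14,q17}
  V45: {q7,q33,q35}
  V46: {q8,q14,q20}
  V56: {q6,q13,q17}
  V123: {q10}
  V126: {q2}
  V134: {q36}
  V145: {q7}
  V156: {q13}
  V235: {q23}
  V245: {q33}
  V246: {q20}
  V346: {q14}
  V356: {q17}
C dims 6,15,10; δ0: rk 5, SNF 1^5; δ1: rk 10, SNF 1^9·2
degree 0: 6−5−0 = 1 → Ȟ^0 ≅ Z
degree 1: 15−10−5 = 0 → Ȟ^1 ≅ 0
degree 2: 10−0−10 = 0 plus torsion [2] → Ȟ^2 ≅ Z/2

Ȟ^0 = Z; Ȟ^1 = 0; Ȟ^2 = Z/2


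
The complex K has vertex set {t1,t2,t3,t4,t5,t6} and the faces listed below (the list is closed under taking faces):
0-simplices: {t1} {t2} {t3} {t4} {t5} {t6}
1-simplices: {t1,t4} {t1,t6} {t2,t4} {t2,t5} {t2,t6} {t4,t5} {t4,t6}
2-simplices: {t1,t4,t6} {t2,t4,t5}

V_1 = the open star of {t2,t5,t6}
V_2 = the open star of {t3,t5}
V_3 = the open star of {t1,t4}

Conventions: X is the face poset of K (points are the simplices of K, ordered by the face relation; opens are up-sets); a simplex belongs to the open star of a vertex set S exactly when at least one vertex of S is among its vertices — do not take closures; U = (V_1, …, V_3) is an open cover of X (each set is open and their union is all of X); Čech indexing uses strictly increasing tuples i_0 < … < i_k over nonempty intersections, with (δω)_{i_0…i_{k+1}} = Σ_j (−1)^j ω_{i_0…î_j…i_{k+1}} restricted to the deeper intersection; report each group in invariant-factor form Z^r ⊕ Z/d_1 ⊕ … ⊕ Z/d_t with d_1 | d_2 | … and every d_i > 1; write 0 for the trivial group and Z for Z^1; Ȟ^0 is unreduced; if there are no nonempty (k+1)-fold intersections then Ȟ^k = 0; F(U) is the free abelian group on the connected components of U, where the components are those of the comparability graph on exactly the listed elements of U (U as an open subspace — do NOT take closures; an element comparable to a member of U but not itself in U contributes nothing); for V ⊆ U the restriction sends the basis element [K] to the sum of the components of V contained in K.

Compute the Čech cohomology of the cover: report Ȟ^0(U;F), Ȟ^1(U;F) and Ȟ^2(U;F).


nonempty intersections:
  V1={{t2},{t5},{t6},{t1,t6},{t2,t4},{t2,t5},{t2,t6},{t4,t5},{t4,t6},{t1,t4,t6},{t2,t4,t5}} V2={{t3},{t5},{t2,t5},{t4,t5},{t2,t4,t5}} V3={{t1},{t4},{t1,t4},{t1,t6},{t2,t4},{t4,t5},{t4,t6},{t1,t4,t6},{t2,t4,t5}}
  V12={{t5},{t2,t5},{t4,t5},{t2,t4,t5}} V13={{t1,t6},{t2,t4},{t4,t5},{t4,t6},{t1,t4,t6},{t2,t4,t5}} V23={{t4,t5},{t2,t4,t5}}
  V123={{t4,t5},{t2,t4,t5}}
components per intersection:
  V1: {{t2},{t5},{t6},{t1,t6},{t2,t4},{t2,t5},{t2,t6},{t4,t5},{t4,t6},{t1,t4,t6},{t2,t4,t5}}
  V2: {{t3}} {{t5},{t2,t5},{t4,t5},{t2,t4,t5}}
  V3: {{t1},{t4},{t1,t4},{t1,t6},{t2,t4},{t4,t5},{t4,t6},{t1,t4,t6},{t2,t4,t5}}
  V12: {{t5},{t2,t5},{t4,t5},{t2,t4,t5}}
  V13: {{t1,t6},{t4,t6},{t1,t4,t6}} {{t2,t4},{t4,t5},{t2,t4,t5}}
  V23: {{t4,t5},{t2,t4,t5}}
  V123: {{t4,t5},{t2,t4,t5}}
C dims 4,4,1; δ0: rk 2, SNF 1^2; δ1: rk 1, SNF 1^1
Ȟ^0: (4−2)−0=2 ⇒ Z^2
Ȟ^1: (4−1)−2=1 ⇒ Z
Ȟ^2: (1−0)−1=0 ⇒ 0

Ȟ^0 = Z^2,  Ȟ^1 = Z,  Ȟ^2 = 0


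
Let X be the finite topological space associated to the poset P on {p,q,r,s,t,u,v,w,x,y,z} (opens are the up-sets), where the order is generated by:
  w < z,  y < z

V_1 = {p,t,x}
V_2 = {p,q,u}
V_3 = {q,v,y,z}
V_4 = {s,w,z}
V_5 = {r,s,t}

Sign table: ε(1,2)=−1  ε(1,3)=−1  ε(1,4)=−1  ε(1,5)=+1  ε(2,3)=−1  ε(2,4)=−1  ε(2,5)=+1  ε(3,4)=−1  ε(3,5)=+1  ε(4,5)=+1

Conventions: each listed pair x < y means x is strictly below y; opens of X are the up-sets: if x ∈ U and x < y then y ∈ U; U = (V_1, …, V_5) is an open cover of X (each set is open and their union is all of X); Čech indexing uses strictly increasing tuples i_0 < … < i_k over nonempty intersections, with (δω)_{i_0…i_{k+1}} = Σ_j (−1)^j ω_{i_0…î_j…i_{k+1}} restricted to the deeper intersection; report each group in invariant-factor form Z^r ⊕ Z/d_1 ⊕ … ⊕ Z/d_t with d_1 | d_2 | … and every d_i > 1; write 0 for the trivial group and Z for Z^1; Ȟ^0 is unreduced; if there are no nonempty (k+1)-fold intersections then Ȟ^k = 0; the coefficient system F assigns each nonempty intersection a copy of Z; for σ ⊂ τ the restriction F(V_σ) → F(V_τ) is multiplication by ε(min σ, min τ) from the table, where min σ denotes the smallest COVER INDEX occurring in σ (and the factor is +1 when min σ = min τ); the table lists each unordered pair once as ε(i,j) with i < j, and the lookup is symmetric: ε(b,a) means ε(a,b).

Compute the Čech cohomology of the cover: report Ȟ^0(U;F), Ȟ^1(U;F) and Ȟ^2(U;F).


nerve of the cover:
  V12={p} V15={t} V23={q} V34={z} V45={s}
C dims 5,5; δ0: rk 5, SNF 1^4·2
Ȟ^0 = (5 − 5) − 0 = 0, so Ȟ^0 ≅ 0
Ȟ^1 = (5 − 0) − 5 = 0 plus torsion [2], so Ȟ^1 ≅ Z/2
Ȟ^2 = (0 − 0) − 0 = 0, so Ȟ^2 ≅ 0

Ȟ^0 ≅ 0,  Ȟ^1 ≅ Z/2,  Ȟ^2 ≅ 0


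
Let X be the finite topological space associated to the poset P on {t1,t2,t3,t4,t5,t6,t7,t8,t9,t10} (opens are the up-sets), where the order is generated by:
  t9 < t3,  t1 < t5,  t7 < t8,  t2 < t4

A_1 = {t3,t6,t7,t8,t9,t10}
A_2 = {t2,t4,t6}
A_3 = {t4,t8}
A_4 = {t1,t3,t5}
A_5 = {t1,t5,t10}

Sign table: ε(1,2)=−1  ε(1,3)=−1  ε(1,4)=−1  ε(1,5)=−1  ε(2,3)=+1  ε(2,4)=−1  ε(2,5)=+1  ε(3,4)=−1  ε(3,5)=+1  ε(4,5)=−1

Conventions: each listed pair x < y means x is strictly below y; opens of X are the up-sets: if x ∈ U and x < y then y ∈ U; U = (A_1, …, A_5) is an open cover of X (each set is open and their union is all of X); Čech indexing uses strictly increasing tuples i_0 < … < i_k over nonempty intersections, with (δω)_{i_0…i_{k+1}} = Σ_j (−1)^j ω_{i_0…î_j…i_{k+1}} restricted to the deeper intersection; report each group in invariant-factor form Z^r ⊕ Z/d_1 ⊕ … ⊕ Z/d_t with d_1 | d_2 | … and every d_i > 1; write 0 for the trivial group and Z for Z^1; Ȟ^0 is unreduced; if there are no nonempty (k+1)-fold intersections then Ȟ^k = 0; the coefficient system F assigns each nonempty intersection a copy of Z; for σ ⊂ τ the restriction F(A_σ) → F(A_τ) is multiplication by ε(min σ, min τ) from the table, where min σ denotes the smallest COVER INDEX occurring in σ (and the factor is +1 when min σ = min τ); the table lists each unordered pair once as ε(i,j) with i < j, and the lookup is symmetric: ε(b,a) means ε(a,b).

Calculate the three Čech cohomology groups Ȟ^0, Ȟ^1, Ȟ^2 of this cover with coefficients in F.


Ȟ^0(U;F) ≅ 0; Ȟ^1(U;F) ≅ Z ⊕ Z/2; Ȟ^2(U;F) ≅ 0

nerve simplices:
  A12={t6} A13={t8} A14={t3} A15={t10} A23={t4} A45={t1,t5}
C dims 5,6; δ0: rk 5, SNF 1^4·2
degree 0: 5−5−0 = 0 → Ȟ^0 ≅ 0
degree 1: 6−0−5 = 1 plus torsion [2] → Ȟ^1 ≅ Z ⊕ Z/2
degree 2: 0−0−0 = 0 → Ȟ^2 ≅ 0


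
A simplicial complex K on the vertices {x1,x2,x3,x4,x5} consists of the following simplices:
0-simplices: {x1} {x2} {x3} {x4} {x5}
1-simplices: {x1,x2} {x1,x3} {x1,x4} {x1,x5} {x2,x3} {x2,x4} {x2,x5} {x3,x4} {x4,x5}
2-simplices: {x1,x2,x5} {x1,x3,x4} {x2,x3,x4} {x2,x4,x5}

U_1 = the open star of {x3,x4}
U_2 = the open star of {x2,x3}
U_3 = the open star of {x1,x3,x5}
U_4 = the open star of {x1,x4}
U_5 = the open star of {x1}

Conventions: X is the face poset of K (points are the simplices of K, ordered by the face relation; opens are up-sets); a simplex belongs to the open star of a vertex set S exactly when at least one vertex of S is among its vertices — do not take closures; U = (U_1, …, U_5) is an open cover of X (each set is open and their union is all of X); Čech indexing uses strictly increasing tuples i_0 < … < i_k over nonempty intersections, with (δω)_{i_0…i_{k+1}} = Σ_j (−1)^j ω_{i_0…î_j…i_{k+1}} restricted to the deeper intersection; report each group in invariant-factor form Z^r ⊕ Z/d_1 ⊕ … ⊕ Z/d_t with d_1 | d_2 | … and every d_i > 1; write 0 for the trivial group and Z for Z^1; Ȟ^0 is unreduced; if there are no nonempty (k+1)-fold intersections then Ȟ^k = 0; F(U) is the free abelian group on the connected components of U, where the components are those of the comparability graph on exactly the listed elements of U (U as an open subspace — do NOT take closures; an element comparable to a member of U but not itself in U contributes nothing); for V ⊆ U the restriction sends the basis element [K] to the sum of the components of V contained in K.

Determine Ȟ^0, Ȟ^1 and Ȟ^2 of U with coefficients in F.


nerve of the cover:
  U1={{x3},{x4},{x1,x3},{x1,x4},{x2,x3},{x2,x4},{x3,x4},{x4,x5},{x1,x3,x4},{x2,x3,x4},{x2,x4,x5}} U2={{x2},{x3},{x1,x2},{x1,x3},{x2,x3},{x2,x4},{x2,x5},{x3,x4},{x1,x2,x5},{x1,x3,x4},{x2,x3,x4},{x2,x4,x5}} U3={{x1},{x3},{x5},{x1,x2},{x1,x3},{x1,x4},{x1,x5},{x2,x3},{x2,x5},{x3,x4},{x4,x5},{x1,x2,x5},{x1,x3,x4},{x2,x3,x4},{x2,x4,x5}} U4={{x1},{x4},{x1,x2},{x1,x3},{x1,x4},{x1,x5},{x2,x4},{x3,x4},{x4,x5},{x1,x2,x5},{x1,x3,x4},{x2,x3,x4},{x2,x4,x5}} U5={{x1},{x1,x2},{x1,x3},{x1,x4},{x1,x5},{x1,x2,x5},{x1,x3,x4}}
  U12={{x3},{x1,x3},{x2,x3},{x2,x4},{x3,x4},{x1,x3,x4},{x2,x3,x4},{x2,x4,x5}} U13={{x3},{x1,x3},{x1,x4},{x2,x3},{x3,x4},{x4,x5},{x1,x3,x4},{x2,x3,x4},{x2,x4,x5}} U14={{x4},{x1,x3},{x1,x4},{x2,x4},{x3,x4},{x4,x5},{x1,x3,x4},{x2,x3,x4},{x2,x4,x5}} U15={{x1,x3},{x1,x4},{x1,x3,x4}} U23={{x3},{x1,x2},{x1,x3},{x2,x3},{x2,x5},{x3,x4},{x1,x2,x5},{x1,x3,x4},{x2,x3,x4},{x2,x4,x5}} U24={{x1,x2},{x1,x3},{x2,x4},{x3,x4},{x1,x2,x5},{x1,x3,x4},{x2,x3,x4},{x2,x4,x5}} U25={{x1,x2},{x1,x3},{x1,x2,x5},{x1,x3,x4}} U34={{x1},{x1,x2},{x1,x3},{x1,x4},{x1,x5},{x3,x4},{x4,x5},{x1,x2,x5},{x1,x3,x4},{x2,x3,x4},{x2,x4,x5}} U35={{x1},{x1,x2},{x1,x3},{x1,x4},{x1,x5},{x1,x2,x5},{x1,x3,x4}} U45={{x1},{x1,x2},{x1,x3},{x1,x4},{x1,x5},{x1,x2,x5},{x1,x3,x4}}
  U123={{x3},{x1,x3},{x2,x3},{x3,x4},{x1,x3,x4},{x2,x3,x4},{x2,x4,x5}} U124={{x1,x3},{x2,x4},{x3,x4},{x1,x3,x4},{x2,x3,x4},{x2,x4,x5}} U125={{x1,x3},{x1,x3,x4}} U134={{x1,x3},{x1,x4},{x3,x4},{x4,x5},{x1,x3,x4},{x2,x3,x4},{x2,x4,x5}} U135={{x1,x3},{x1,x4},{x1,x3,x4}} U145={{x1,x3},{x1,x4},{x1,x3,x4}} U234={{x1,x2},{x1,x3},{x3,x4},{x1,x2,x5},{x1,x3,x4},{x2,x3,x4},{x2,x4,x5}} U235={{x1,x2},{x1,x3},{x1,x2,x5},{x1,x3,x4}} U245={{x1,x2},{x1,x3},{x1,x2,x5},{x1,x3,x4}} U345={{x1},{x1,x2},{x1,x3},{x1,x4},{x1,x5},{x1,x2,x5},{x1,x3,x4}}
  U1234={{x1,x3},{x3,x4},{x1,x3,x4},{x2,x3,x4},{x2,x4,x5}} U1235={{x1,x3},{x1,x3,x4}} U1245={{x1,x3},{x1,x3,x4}} U1345={{x1,x3},{x1,x4},{x1,x3,x4}} U2345={{x1,x2},{x1,x3},{x1,x2,x5},{x1,x3,x4}}
  U12345={{x1,x3},{x1,x3,x4}}
components per intersection:
  U1: {{x3},{x4},{x1,x3},{x1,x4},{x2,x3},{x2,x4},{x3,x4},{x4,x5},{x1,x3,x4},{x2,x3,x4},{x2,x4,x5}}
  U2: {{x2},{x3},{x1,x2},{x1,x3},{x2,x3},{x2,x4},{x2,x5},{x3,x4},{x1,x2,x5},{x1,x3,x4},{x2,x3,x4},{x2,x4,x5}}
  U3: {{x1},{x3},{x5},{x1,x2},{x1,x3},{x1,x4},{x1,x5},{x2,x3},{x2,x5},{x3,x4},{x4,x5},{x1,x2,x5},{x1,x3,x4},{x2,x3,x4},{x2,x4,x5}}
  U4: {{x1},{x4},{x1,x2},{x1,x3},{x1,x4},{x1,x5},{x2,x4},{x3,x4},{x4,x5},{x1,x2,x5},{x1,x3,x4},{x2,x3,x4},{x2,x4,x5}}
  U5: {{x1},{x1,x2},{x1,x3},{x1,x4},{x1,x5},{x1,x2,x5},{x1,x3,x4}}
  U12: {{x3},{x1,x3},{x2,x3},{x2,x4},{x3,x4},{x1,x3,x4},{x2,x3,x4},{x2,x4,x5}}
  U13: {{x3},{x1,x3},{x1,x4},{x2,x3},{x3,x4},{x1,x3,x4},{x2,x3,x4}} {{x4,x5},{x2,x4,x5}}
  U14: {{x4},{x1,x3},{x1,x4},{x2,x4},{x3,x4},{x4,x5},{x1,x3,x4},{x2,x3,x4},{x2,x4,x5}}
  U15: {{x1,x3},{x1,x4},{x1,x3,x4}}
  U23: {{x3},{x1,x3},{x2,x3},{x3,x4},{x1,x3,x4},{x2,x3,x4}} {{x1,x2},{x2,x5},{x1,x2,x5},{x2,x4,x5}}
  U24: {{x1,x2},{x1,x2,x5}} {{x1,x3},{x2,x4},{x3,x4},{x1,x3,x4},{x2,x3,x4},{x2,x4,x5}}
  U25: {{x1,x2},{x1,x2,x5}} {{x1,x3},{x1,x3,x4}}
  U34: {{x1},{x1,x2},{x1,x3},{x1,x4},{x1,x5},{x3,x4},{x1,x2,x5},{x1,x3,x4},{x2,x3,x4}} {{x4,x5},{x2,x4,x5}}
  U35: {{x1},{x1,x2},{x1,x3},{x1,x4},{x1,x5},{x1,x2,x5},{x1,x3,x4}}
  U45: {{x1},{x1,x2},{x1,x3},{x1,x4},{x1,x5},{x1,x2,x5},{x1,x3,x4}}
  U123: {{x3},{x1,x3},{x2,x3},{x3,x4},{x1,x3,x4},{x2,x3,x4}} {{x2,x4,x5}}
  U124: {{x1,x3},{x2,x4},{x3,x4},{x1,x3,x4},{x2,x3,x4},{x2,x4,x5}}
  U125: {{x1,x3},{x1,x3,x4}}
  U134: {{x1,x3},{x1,x4},{x3,x4},{x1,x3,x4},{x2,x3,x4}} {{x4,x5},{x2,x4,x5}}
  U135: {{x1,x3},{x1,x4},{x1,x3,x4}}
  U145: {{x1,x3},{x1,x4},{x1,x3,x4}}
  U234: {{x1,x2},{x1,x2,x5}} {{x1,x3},{x3,x4},{x1,x3,x4},{x2,x3,x4}} {{x2,x4,x5}}
  U235: {{x1,x2},{x1,x2,x5}} {{x1,x3},{x1,x3,x4}}
  U245: {{x1,x2},{x1,x2,x5}} {{x1,x3},{x1,x3,x4}}
  U345: {{x1},{x1,x2},{x1,x3},{x1,x4},{x1,x5},{x1,x2,x5},{x1,x3,x4}}
  U1234: {{x1,x3},{x3,x4},{x1,x3,x4},{x2,x3,x4}} {{x2,x4,x5}}
  U1235: {{x1,x3},{x1,x3,x4}}
  U1245: {{x1,x3},{x1,x3,x4}}
  U1345: {{x1,x3},{x1,x4},{x1,x3,x4}}
  U2345: {{x1,x2},{x1,x2,x5}} {{x1,x3},{x1,x3,x4}}
  U12345: {{x1,x3},{x1,x3,x4}}
C dims 5,15,16,7; δ0: rk 4, SNF 1^4; δ1: rk 10, SNF 1^10; δ2: rk 6, SNF 1^6
Ȟ^0 = (5 − 4) − 0 = 1, so Ȟ^0 ≅ Z
Ȟ^1 = (15 − 10) − 4 = 1, so Ȟ^1 ≅ Z
Ȟ^2 = (16 − 6) − 10 = 0, so Ȟ^2 ≅ 0

Ȟ^0 ≅ Z, Ȟ^1 ≅ Z, Ȟ^2 ≅ 0


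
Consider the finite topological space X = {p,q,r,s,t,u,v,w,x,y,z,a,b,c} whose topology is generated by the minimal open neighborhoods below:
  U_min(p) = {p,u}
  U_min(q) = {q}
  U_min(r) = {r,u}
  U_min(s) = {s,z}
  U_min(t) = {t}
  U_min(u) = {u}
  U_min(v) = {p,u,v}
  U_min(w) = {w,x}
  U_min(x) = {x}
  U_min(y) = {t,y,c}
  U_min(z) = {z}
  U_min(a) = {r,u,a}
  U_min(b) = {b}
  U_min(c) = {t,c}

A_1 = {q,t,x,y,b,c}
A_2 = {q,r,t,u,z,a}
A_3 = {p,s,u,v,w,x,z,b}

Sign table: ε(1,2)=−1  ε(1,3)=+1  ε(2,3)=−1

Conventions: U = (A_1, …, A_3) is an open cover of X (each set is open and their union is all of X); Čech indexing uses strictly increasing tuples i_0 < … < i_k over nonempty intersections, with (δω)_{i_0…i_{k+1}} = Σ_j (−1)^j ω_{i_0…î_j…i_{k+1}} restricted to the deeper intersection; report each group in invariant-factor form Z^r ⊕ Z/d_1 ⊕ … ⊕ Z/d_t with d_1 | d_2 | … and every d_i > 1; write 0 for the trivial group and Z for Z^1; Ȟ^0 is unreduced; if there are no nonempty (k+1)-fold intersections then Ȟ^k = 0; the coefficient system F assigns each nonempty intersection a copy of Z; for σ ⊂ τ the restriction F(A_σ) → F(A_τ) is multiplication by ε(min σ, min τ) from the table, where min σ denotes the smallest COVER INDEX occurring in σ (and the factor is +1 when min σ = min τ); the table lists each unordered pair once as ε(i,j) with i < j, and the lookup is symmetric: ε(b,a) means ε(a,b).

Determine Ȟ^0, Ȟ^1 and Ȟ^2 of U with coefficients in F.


nerve simplices:
  A12={q,t} A13={x,b} A23={u,z}
C dims 3,3; δ0: rk 2, SNF 1^2
degree 0: 3−2−0 = 1 → Ȟ^0 ≅ Z
degree 1: 3−0−2 = 1 → Ȟ^1 ≅ Z
degree 2: 0−0−0 = 0 → Ȟ^2 ≅ 0

Ȟ^0(U;F) ≅ Z, Ȟ^1(U;F) ≅ Z and Ȟ^2(U;F) ≅ 0


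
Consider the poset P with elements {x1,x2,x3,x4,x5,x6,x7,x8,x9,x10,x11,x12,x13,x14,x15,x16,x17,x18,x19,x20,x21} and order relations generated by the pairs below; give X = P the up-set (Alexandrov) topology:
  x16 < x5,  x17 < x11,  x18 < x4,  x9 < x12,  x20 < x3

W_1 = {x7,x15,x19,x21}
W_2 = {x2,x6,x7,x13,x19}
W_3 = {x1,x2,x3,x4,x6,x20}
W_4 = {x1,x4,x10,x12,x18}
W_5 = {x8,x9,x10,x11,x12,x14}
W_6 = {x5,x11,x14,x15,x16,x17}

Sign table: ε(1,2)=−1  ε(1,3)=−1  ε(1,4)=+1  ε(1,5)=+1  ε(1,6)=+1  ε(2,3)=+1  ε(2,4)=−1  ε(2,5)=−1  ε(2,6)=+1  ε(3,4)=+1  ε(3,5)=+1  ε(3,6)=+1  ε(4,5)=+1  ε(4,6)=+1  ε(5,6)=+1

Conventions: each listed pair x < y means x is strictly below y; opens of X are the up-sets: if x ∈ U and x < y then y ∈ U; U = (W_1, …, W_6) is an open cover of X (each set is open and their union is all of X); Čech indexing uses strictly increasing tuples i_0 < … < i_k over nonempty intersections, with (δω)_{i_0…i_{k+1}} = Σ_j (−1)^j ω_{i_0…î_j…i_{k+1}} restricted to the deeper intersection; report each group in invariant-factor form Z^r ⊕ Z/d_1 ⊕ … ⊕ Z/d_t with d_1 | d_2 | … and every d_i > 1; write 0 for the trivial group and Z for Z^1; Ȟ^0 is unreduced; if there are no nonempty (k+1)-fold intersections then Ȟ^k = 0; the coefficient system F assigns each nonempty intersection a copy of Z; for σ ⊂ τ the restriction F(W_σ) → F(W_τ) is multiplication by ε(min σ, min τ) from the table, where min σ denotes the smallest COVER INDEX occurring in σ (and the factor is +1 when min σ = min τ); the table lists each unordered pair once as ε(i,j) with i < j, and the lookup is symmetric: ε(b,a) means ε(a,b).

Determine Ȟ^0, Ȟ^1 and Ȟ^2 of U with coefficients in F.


nonempty intersections:
  W12={x7,x19} W16={x15} W23={x2,x6} W34={x1,x4} W45={x10,x12} W56={x11,x14}
C dims 6,6; δ0: rk 6, SNF 1^5·2
Ȟ^0: (6−6)−0=0 ⇒ 0
Ȟ^1: (6−0)−6=0 plus torsion [2] ⇒ Z/2
Ȟ^2: (0−0)−0=0 ⇒ 0

Ȟ^0(U;F) ≅ 0, Ȟ^1(U;F) ≅ Z/2, Ȟ^2(U;F) ≅ 0


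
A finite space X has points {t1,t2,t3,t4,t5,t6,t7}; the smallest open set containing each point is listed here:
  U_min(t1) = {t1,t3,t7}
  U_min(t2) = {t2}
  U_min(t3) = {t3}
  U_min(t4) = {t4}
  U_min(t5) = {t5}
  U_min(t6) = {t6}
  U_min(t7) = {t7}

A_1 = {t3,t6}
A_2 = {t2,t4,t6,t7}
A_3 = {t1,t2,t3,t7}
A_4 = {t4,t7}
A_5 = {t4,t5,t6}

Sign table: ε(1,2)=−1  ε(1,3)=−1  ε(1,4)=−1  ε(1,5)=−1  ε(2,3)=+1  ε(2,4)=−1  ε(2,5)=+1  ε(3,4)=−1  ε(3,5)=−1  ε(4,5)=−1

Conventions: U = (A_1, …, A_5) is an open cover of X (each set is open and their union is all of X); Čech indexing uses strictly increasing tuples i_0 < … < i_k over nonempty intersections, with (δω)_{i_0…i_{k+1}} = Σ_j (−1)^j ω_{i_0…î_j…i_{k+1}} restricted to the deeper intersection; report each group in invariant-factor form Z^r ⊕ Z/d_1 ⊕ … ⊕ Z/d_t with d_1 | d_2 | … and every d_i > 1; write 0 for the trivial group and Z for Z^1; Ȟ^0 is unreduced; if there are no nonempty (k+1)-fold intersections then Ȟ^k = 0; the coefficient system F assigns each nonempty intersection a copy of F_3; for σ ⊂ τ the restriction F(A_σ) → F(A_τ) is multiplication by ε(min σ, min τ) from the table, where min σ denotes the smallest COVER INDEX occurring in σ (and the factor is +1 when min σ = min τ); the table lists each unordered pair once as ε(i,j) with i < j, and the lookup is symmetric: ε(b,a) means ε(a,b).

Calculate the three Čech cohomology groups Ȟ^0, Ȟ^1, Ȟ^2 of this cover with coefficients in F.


Ȟ^0 ≅ Z/3,  Ȟ^1 ≅ Z/3,  Ȟ^2 ≅ 0

cover nerve:
  A12={t6} A13={t3} A15={t6} A23={t2,t7} A24={t4,t7} A25={t4,t6} A34={t7} A45={t4}
  A125={t6} A234={t7} A245={t4}
C dims 5,8,3; δ0: rk_F3 4; δ1: rk_F3 3
Ȟ^0: (5−4)−0=1 ⇒ Z/3
Ȟ^1: (8−3)−4=1 ⇒ Z/3
Ȟ^2: (3−0)−3=0 ⇒ 0
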